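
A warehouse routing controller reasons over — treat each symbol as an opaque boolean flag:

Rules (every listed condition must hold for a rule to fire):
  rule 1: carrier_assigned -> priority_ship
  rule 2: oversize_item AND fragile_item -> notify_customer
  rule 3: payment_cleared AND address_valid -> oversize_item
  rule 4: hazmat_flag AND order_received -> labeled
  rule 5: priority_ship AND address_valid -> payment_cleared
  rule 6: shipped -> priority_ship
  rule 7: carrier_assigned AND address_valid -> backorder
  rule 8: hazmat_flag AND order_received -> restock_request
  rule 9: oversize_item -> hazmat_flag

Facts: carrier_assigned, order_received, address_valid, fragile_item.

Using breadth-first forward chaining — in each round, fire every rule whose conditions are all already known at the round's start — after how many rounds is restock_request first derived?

Round 1: rule 1 [carrier_assigned -> priority_ship]; rule 7 [carrier_assigned AND address_valid -> backorder]. Adds priority_ship, backorder.
Round 2: rule 5 [priority_ship AND address_valid -> payment_cleared]. Adds payment_cleared.
Round 3: rule 3 [payment_cleared AND address_valid -> oversize_item]. Adds oversize_item.
Round 4: rule 2 [oversize_item AND fragile_item -> notify_customer]; rule 9 [oversize_item -> hazmat_flag]. Adds notify_customer, hazmat_flag.
Round 5: rule 4 [hazmat_flag AND order_received -> labeled]; rule 8 [hazmat_flag AND order_received -> restock_request]. Adds labeled, restock_request.
restock_request first appears in round 5.

5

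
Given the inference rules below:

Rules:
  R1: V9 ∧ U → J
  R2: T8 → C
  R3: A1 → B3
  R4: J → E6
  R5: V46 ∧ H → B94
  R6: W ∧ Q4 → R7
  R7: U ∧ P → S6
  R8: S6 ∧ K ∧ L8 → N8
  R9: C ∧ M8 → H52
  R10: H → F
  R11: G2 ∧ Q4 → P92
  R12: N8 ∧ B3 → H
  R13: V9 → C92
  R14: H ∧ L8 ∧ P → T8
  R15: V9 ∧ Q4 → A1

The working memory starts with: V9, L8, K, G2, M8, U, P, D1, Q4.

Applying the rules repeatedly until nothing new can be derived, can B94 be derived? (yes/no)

no

[1] R1 [V9 ∧ U → J]; R7 [U ∧ P → S6]; R11 [G2 ∧ Q4 → P92]; R13 [V9 → C92]; R15 [V9 ∧ Q4 → A1]. ⇒ new: J, S6, P92, C92, A1.
[2] R3 [A1 → B3]; R4 [J → E6]; R8 [S6 ∧ K ∧ L8 → N8]. ⇒ new: B3, E6, N8.
[3] R12 [N8 ∧ B3 → H]. ⇒ new: H.
[4] R10 [H → F]; R14 [H ∧ L8 ∧ P → T8]. ⇒ new: F, T8.
[5] R2 [T8 → C]. ⇒ new: C.
[6] R9 [C ∧ M8 → H52]. ⇒ new: H52.
Fixed point reached. B94 is concluded only by R5; R5 needs V46 (never derived).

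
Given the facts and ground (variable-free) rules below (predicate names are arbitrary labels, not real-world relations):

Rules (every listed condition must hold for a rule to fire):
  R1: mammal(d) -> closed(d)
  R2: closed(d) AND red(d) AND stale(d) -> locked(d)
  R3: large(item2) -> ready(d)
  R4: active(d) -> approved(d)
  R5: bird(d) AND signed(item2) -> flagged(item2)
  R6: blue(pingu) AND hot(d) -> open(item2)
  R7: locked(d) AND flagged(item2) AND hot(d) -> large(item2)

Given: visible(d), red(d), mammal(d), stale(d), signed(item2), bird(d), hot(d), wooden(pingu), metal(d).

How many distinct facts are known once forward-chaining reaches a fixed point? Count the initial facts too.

Round 1: R1 [mammal(d) -> closed(d)]; R5 [bird(d) AND signed(item2) -> flagged(item2)]. Adds closed(d), flagged(item2).
Round 2: R2 [closed(d) AND red(d) AND stale(d) -> locked(d)]. Adds locked(d).
Round 3: R7 [locked(d) AND flagged(item2) AND hot(d) -> large(item2)]. Adds large(item2).
Round 4: R3 [large(item2) -> ready(d)]. Adds ready(d).
Closure: {bird(d), closed(d), flagged(item2), hot(d), large(item2), locked(d), mammal(d), metal(d), ready(d), red(d), signed(item2), stale(d), visible(d), wooden(pingu)} — 14 facts.

14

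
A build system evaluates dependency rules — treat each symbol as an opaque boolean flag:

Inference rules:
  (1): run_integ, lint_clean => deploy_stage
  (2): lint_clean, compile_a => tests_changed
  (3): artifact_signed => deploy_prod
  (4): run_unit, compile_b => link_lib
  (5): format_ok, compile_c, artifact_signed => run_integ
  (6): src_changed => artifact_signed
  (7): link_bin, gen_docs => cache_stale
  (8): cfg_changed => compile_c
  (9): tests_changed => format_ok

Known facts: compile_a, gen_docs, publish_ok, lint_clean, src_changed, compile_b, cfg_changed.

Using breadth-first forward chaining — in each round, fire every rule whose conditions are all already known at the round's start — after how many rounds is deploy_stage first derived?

[1] (2) [lint_clean, compile_a => tests_changed]; (6) [src_changed => artifact_signed]; (8) [cfg_changed => compile_c]. ⇒ new: tests_changed, artifact_signed, compile_c.
[2] (3) [artifact_signed => deploy_prod]; (9) [tests_changed => format_ok]. ⇒ new: deploy_prod, format_ok.
[3] (5) [format_ok, compile_c, artifact_signed => run_integ]. ⇒ new: run_integ.
[4] (1) [run_integ, lint_clean => deploy_stage]. ⇒ new: deploy_stage.
deploy_stage first appears in round 4.

4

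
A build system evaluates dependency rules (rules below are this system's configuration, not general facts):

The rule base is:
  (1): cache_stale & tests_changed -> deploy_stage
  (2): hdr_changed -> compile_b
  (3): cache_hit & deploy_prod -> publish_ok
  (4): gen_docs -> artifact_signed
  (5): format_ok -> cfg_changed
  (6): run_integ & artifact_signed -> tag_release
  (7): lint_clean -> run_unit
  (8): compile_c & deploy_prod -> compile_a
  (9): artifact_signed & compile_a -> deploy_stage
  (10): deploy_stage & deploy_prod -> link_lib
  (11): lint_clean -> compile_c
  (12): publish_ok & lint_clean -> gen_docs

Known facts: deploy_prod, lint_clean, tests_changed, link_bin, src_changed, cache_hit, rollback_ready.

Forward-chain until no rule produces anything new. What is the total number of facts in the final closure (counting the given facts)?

Round 1: (3) [cache_hit & deploy_prod -> publish_ok]; (7) [lint_clean -> run_unit]; (11) [lint_clean -> compile_c]. New: publish_ok, run_unit, compile_c.
Round 2: (8) [compile_c & deploy_prod -> compile_a]; (12) [publish_ok & lint_clean -> gen_docs]. New: compile_a, gen_docs.
Round 3: (4) [gen_docs -> artifact_signed]. New: artifact_signed.
Round 4: (9) [artifact_signed & compile_a -> deploy_stage]. New: deploy_stage.
Round 5: (10) [deploy_stage & deploy_prod -> link_lib]. New: link_lib.
Closure: {artifact_signed, cache_hit, compile_a, compile_c, deploy_prod, deploy_stage, gen_docs, link_bin, link_lib, lint_clean, publish_ok, rollback_ready, run_unit, src_changed, tests_changed} — 15 facts.

15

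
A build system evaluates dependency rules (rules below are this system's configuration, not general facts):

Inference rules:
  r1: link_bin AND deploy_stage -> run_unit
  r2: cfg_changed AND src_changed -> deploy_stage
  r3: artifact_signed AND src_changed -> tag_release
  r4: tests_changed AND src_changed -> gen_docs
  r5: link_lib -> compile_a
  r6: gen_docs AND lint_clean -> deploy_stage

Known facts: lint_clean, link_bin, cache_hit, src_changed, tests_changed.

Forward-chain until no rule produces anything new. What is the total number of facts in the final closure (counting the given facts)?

8

Round 1: r4 [tests_changed AND src_changed -> gen_docs]. New: gen_docs.
Round 2: r6 [gen_docs AND lint_clean -> deploy_stage]. New: deploy_stage.
Round 3: r1 [link_bin AND deploy_stage -> run_unit]. New: run_unit.
Closure: {cache_hit, deploy_stage, gen_docs, link_bin, lint_clean, run_unit, src_changed, tests_changed} — 8 facts.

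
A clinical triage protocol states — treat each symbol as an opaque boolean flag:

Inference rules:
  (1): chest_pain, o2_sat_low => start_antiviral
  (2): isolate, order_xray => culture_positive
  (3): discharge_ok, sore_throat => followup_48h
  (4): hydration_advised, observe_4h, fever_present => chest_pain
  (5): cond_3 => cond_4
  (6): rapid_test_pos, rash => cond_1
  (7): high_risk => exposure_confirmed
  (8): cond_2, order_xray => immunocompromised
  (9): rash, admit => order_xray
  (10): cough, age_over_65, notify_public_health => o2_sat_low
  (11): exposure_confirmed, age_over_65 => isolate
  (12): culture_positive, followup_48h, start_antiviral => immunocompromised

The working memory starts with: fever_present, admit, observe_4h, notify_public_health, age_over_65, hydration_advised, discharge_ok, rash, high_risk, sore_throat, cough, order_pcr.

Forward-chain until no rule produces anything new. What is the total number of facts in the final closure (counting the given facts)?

21

Round 1: (3) [discharge_ok, sore_throat => followup_48h]; (4) [hydration_advised, observe_4h, fever_present => chest_pain]; (7) [high_risk => exposure_confirmed]; (9) [rash, admit => order_xray]; (10) [cough, age_over_65, notify_public_health => o2_sat_low]. Adds followup_48h, chest_pain, exposure_confirmed, order_xray, o2_sat_low.
Round 2: (1) [chest_pain, o2_sat_low => start_antiviral]; (11) [exposure_confirmed, age_over_65 => isolate]. Adds start_antiviral, isolate.
Round 3: (2) [isolate, order_xray => culture_positive]. Adds culture_positive.
Round 4: (12) [culture_positive, followup_48h, start_antiviral => immunocompromised]. Adds immunocompromised.
Closure: {admit, age_over_65, chest_pain, cough, culture_positive, discharge_ok, exposure_confirmed, fever_present, followup_48h, high_risk, hydration_advised, immunocompromised, isolate, notify_public_health, o2_sat_low, observe_4h, order_pcr, order_xray, rash, sore_throat, start_antiviral} — 21 facts.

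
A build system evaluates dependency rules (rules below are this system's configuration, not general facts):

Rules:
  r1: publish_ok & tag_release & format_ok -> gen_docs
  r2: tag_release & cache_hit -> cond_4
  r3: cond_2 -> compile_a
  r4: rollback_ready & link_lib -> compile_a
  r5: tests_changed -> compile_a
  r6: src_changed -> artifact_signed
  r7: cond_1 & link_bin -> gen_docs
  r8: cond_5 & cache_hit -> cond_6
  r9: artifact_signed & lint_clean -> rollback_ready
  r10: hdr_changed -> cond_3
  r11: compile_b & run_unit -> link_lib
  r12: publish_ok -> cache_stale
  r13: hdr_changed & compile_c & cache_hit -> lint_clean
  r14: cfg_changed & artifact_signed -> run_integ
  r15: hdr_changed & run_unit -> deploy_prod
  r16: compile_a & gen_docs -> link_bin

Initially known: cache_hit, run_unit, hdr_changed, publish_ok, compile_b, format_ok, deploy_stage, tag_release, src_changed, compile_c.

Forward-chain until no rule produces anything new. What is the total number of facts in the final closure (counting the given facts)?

Round 1: r1 [publish_ok & tag_release & format_ok -> gen_docs]; r2 [tag_release & cache_hit -> cond_4]; r6 [src_changed -> artifact_signed]; r10 [hdr_changed -> cond_3]; r11 [compile_b & run_unit -> link_lib]; r12 [publish_ok -> cache_stale]; r13 [hdr_changed & compile_c & cache_hit -> lint_clean]; r15 [hdr_changed & run_unit -> deploy_prod]. New: gen_docs, cond_4, artifact_signed, cond_3, link_lib, cache_stale, lint_clean, deploy_prod.
Round 2: r9 [artifact_signed & lint_clean -> rollback_ready]. New: rollback_ready.
Round 3: r4 [rollback_ready & link_lib -> compile_a]. New: compile_a.
Round 4: r16 [compile_a & gen_docs -> link_bin]. New: link_bin.
Closure: {artifact_signed, cache_hit, cache_stale, compile_a, compile_b, compile_c, cond_3, cond_4, deploy_prod, deploy_stage, format_ok, gen_docs, hdr_changed, link_bin, link_lib, lint_clean, publish_ok, rollback_ready, run_unit, src_changed, tag_release} — 21 facts.

21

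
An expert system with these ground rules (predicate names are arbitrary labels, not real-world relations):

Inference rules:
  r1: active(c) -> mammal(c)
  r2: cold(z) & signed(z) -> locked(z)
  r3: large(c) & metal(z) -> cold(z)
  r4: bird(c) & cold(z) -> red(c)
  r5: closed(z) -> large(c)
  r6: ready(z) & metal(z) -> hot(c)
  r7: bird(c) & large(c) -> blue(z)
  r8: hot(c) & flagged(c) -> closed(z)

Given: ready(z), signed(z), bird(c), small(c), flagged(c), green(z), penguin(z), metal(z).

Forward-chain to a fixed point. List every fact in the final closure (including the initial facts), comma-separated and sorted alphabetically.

bird(c), blue(z), closed(z), cold(z), flagged(c), green(z), hot(c), large(c), locked(z), metal(z), penguin(z), ready(z), red(c), signed(z), small(c)

Round 1 — r6, derive hot(c).
Round 2 — r8, derive closed(z).
Round 3 — r5, derive large(c).
Round 4 — r3, r7, derive cold(z), blue(z).
Round 5 — r2, r4, derive locked(z), red(c).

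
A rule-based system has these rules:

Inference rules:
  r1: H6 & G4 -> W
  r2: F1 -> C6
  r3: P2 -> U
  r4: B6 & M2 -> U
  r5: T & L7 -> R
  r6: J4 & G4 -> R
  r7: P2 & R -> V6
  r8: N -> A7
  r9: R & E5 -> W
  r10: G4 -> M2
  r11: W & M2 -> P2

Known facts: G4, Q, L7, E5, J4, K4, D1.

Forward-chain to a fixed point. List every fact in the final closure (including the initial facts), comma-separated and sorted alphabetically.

Round 1: r6 [J4 & G4 -> R]; r10 [G4 -> M2]. New: R, M2.
Round 2: r9 [R & E5 -> W]. New: W.
Round 3: r11 [W & M2 -> P2]. New: P2.
Round 4: r3 [P2 -> U]; r7 [P2 & R -> V6]. New: U, V6.

D1, E5, G4, J4, K4, L7, M2, P2, Q, R, U, V6, W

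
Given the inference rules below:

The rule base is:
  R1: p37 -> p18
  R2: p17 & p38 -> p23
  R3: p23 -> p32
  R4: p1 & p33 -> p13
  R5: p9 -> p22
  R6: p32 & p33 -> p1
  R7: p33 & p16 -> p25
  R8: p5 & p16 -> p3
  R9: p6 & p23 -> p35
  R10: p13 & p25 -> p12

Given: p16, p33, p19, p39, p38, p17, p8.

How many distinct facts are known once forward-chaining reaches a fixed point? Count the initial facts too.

13

Round 1: R2 [p17 & p38 -> p23]; R7 [p33 & p16 -> p25]. Adds p23, p25.
Round 2: R3 [p23 -> p32]. Adds p32.
Round 3: R6 [p32 & p33 -> p1]. Adds p1.
Round 4: R4 [p1 & p33 -> p13]. Adds p13.
Round 5: R10 [p13 & p25 -> p12]. Adds p12.
Closure: {p1, p12, p13, p16, p17, p19, p23, p25, p32, p33, p38, p39, p8} — 13 facts.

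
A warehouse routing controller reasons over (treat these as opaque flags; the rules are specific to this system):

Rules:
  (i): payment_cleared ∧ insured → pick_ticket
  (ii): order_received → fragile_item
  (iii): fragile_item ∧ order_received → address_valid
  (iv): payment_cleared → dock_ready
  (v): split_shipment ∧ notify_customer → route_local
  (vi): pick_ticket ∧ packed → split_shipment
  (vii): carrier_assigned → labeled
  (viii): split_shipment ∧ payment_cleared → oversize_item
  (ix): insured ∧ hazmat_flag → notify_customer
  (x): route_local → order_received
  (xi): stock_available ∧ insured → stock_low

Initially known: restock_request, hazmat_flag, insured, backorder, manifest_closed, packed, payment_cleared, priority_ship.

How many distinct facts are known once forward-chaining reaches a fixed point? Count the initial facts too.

Round 1 fires (i), (iv), (ix), giving pick_ticket, dock_ready, notify_customer.
Round 2 fires (vi), giving split_shipment.
Round 3 fires (v), (viii), giving route_local, oversize_item.
Round 4 fires (x), giving order_received.
Round 5 fires (ii), giving fragile_item.
Round 6 fires (iii), giving address_valid.
Closure: {address_valid, backorder, dock_ready, fragile_item, hazmat_flag, insured, manifest_closed, notify_customer, order_received, oversize_item, packed, payment_cleared, pick_ticket, priority_ship, restock_request, route_local, split_shipment} — 17 facts.

17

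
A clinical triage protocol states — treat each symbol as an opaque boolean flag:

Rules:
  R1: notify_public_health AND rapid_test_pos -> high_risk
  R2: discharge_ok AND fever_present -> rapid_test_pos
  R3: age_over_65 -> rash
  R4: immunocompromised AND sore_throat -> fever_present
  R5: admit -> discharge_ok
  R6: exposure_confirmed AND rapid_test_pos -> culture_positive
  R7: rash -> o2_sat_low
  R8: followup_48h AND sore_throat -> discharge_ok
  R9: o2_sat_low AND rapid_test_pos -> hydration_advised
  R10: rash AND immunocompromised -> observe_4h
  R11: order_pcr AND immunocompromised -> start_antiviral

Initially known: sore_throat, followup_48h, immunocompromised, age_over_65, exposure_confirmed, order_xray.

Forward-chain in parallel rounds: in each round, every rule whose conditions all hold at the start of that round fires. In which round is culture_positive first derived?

3

[1] R3 [age_over_65 -> rash]; R4 [immunocompromised AND sore_throat -> fever_present]; R8 [followup_48h AND sore_throat -> discharge_ok]. ⇒ new: rash, fever_present, discharge_ok.
[2] R2 [discharge_ok AND fever_present -> rapid_test_pos]; R7 [rash -> o2_sat_low]; R10 [rash AND immunocompromised -> observe_4h]. ⇒ new: rapid_test_pos, o2_sat_low, observe_4h.
[3] R6 [exposure_confirmed AND rapid_test_pos -> culture_positive]; R9 [o2_sat_low AND rapid_test_pos -> hydration_advised]. ⇒ new: culture_positive, hydration_advised.
culture_positive first appears in round 3.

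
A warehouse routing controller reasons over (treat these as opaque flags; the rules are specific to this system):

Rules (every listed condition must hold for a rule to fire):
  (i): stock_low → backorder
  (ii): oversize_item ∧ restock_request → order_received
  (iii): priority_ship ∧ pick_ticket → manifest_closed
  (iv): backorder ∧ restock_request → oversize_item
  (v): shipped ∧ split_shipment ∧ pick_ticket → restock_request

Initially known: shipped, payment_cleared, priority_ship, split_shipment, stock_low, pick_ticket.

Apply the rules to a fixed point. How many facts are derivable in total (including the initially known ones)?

Round 1: (i) [stock_low → backorder]; (iii) [priority_ship ∧ pick_ticket → manifest_closed]; (v) [shipped ∧ split_shipment ∧ pick_ticket → restock_request]. Adds backorder, manifest_closed, restock_request.
Round 2: (iv) [backorder ∧ restock_request → oversize_item]. Adds oversize_item.
Round 3: (ii) [oversize_item ∧ restock_request → order_received]. Adds order_received.
Closure: {backorder, manifest_closed, order_received, oversize_item, payment_cleared, pick_ticket, priority_ship, restock_request, shipped, split_shipment, stock_low} — 11 facts.

11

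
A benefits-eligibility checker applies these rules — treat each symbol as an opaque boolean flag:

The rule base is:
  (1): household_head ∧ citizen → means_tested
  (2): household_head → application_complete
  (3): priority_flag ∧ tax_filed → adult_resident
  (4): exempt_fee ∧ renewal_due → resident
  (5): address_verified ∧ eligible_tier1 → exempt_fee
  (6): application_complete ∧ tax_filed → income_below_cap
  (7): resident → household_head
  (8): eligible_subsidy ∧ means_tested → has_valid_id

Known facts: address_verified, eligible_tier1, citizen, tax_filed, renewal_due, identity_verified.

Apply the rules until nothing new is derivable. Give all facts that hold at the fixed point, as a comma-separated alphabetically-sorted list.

address_verified, application_complete, citizen, eligible_tier1, exempt_fee, household_head, identity_verified, income_below_cap, means_tested, renewal_due, resident, tax_filed

Round 1 fires (5), giving exempt_fee.
Round 2 fires (4), giving resident.
Round 3 fires (7), giving household_head.
Round 4 fires (1), (2), giving means_tested, application_complete.
Round 5 fires (6), giving income_below_cap.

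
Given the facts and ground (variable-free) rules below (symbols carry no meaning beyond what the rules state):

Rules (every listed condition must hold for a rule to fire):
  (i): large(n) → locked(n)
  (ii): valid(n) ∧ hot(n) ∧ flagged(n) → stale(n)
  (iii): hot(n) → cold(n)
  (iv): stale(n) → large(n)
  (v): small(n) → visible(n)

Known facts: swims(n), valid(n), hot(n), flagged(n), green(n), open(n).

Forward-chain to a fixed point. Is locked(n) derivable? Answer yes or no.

yes

[1] (ii) [valid(n) ∧ hot(n) ∧ flagged(n) → stale(n)]; (iii) [hot(n) → cold(n)]. ⇒ new: stale(n), cold(n).
[2] (iv) [stale(n) → large(n)]. ⇒ new: large(n).
[3] (i) [large(n) → locked(n)]. ⇒ new: locked(n).
locked(n) appears in round 3, so it is derivable.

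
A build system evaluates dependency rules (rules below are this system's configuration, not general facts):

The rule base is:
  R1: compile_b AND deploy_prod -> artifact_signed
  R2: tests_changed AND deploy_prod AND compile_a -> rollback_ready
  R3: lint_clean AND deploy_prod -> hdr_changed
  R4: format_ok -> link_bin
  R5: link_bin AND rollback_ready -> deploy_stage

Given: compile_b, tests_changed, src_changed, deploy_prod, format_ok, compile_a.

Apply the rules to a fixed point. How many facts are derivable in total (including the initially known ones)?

Round 1: R1 [compile_b AND deploy_prod -> artifact_signed]; R2 [tests_changed AND deploy_prod AND compile_a -> rollback_ready]; R4 [format_ok -> link_bin]. Adds artifact_signed, rollback_ready, link_bin.
Round 2: R5 [link_bin AND rollback_ready -> deploy_stage]. Adds deploy_stage.
Closure: {artifact_signed, compile_a, compile_b, deploy_prod, deploy_stage, format_ok, link_bin, rollback_ready, src_changed, tests_changed} — 10 facts.

10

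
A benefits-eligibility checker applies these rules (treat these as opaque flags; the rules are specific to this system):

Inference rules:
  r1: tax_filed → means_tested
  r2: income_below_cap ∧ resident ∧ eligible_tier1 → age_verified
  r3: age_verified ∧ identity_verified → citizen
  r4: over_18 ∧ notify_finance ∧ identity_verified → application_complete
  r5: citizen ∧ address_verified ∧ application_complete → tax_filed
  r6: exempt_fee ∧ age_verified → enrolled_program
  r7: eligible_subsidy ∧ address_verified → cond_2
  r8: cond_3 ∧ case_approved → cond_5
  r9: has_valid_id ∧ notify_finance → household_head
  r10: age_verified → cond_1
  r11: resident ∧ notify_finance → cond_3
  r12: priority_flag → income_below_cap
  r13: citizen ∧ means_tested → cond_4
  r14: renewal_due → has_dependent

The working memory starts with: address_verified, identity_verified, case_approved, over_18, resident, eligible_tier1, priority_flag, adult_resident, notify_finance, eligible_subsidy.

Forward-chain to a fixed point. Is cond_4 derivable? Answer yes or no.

Round 1 fires r4, r7, r11, r12, giving application_complete, cond_2, cond_3, income_below_cap.
Round 2 fires r2, r8, giving age_verified, cond_5.
Round 3 fires r3, r10, giving citizen, cond_1.
Round 4 fires r5, giving tax_filed.
Round 5 fires r1, giving means_tested.
Round 6 fires r13, giving cond_4.
cond_4 appears in round 6, so it is derivable.

yes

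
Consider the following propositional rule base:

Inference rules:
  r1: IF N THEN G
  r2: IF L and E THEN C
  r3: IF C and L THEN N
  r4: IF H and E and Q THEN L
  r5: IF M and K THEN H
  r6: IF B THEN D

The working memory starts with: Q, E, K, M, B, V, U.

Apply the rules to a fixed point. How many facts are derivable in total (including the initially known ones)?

13

Round 1 — r5, r6, derive H, D.
Round 2 — r4, derive L.
Round 3 — r2, derive C.
Round 4 — r3, derive N.
Round 5 — r1, derive G.
Closure: {B, C, D, E, G, H, K, L, M, N, Q, U, V} — 13 facts.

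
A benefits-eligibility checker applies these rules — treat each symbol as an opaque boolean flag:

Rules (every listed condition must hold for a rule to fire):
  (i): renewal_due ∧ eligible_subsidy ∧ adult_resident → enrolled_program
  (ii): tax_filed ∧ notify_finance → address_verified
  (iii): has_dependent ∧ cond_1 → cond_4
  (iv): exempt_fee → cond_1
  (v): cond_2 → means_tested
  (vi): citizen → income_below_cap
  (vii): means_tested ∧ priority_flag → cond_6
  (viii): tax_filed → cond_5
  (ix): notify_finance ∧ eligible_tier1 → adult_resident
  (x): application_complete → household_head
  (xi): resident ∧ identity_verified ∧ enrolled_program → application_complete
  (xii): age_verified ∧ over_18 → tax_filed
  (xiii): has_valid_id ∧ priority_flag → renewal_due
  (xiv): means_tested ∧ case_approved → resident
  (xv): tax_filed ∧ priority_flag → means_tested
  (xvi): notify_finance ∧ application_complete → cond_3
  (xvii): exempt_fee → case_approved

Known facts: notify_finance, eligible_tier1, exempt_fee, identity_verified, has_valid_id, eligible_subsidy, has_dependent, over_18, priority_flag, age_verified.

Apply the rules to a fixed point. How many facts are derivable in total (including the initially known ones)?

25

Round 1: (iv) [exempt_fee → cond_1]; (ix) [notify_finance ∧ eligible_tier1 → adult_resident]; (xii) [age_verified ∧ over_18 → tax_filed]; (xiii) [has_valid_id ∧ priority_flag → renewal_due]; (xvii) [exempt_fee → case_approved]. Adds cond_1, adult_resident, tax_filed, renewal_due, case_approved.
Round 2: (i) [renewal_due ∧ eligible_subsidy ∧ adult_resident → enrolled_program]; (ii) [tax_filed ∧ notify_finance → address_verified]; (iii) [has_dependent ∧ cond_1 → cond_4]; (viii) [tax_filed → cond_5]; (xv) [tax_filed ∧ priority_flag → means_tested]. Adds enrolled_program, address_verified, cond_4, cond_5, means_tested.
Round 3: (vii) [means_tested ∧ priority_flag → cond_6]; (xiv) [means_tested ∧ case_approved → resident]. Adds cond_6, resident.
Round 4: (xi) [resident ∧ identity_verified ∧ enrolled_program → application_complete]. Adds application_complete.
Round 5: (x) [application_complete → household_head]; (xvi) [notify_finance ∧ application_complete → cond_3]. Adds household_head, cond_3.
Closure: {address_verified, adult_resident, age_verified, application_complete, case_approved, cond_1, cond_3, cond_4, cond_5, cond_6, eligible_subsidy, eligible_tier1, enrolled_program, exempt_fee, has_dependent, has_valid_id, household_head, identity_verified, means_tested, notify_finance, over_18, priority_flag, renewal_due, resident, tax_filed} — 25 facts.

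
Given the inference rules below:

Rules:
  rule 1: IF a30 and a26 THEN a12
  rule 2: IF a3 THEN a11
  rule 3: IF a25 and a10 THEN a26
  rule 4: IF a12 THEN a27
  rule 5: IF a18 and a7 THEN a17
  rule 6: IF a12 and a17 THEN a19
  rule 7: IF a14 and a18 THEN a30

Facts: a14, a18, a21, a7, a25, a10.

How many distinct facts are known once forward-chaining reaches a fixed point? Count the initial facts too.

Round 1: rule 3 [IF a25 and a10 THEN a26]; rule 5 [IF a18 and a7 THEN a17]; rule 7 [IF a14 and a18 THEN a30]. Adds a26, a17, a30.
Round 2: rule 1 [IF a30 and a26 THEN a12]. Adds a12.
Round 3: rule 4 [IF a12 THEN a27]; rule 6 [IF a12 and a17 THEN a19]. Adds a27, a19.
Closure: {a10, a12, a14, a17, a18, a19, a21, a25, a26, a27, a30, a7} — 12 facts.

12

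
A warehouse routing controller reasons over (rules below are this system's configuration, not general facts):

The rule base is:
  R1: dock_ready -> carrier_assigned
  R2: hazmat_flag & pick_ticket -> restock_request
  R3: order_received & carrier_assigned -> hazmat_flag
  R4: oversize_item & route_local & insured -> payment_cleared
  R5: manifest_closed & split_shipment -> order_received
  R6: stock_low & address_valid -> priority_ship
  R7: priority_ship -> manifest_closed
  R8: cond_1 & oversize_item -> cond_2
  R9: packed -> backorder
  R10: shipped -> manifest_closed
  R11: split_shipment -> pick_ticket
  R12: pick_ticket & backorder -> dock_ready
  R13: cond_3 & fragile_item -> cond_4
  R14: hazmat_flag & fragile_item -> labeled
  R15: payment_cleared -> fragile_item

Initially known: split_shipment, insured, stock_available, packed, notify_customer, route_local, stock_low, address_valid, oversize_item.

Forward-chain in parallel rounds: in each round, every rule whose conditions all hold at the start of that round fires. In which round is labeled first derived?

[1] R4 [oversize_item & route_local & insured -> payment_cleared]; R6 [stock_low & address_valid -> priority_ship]; R9 [packed -> backorder]; R11 [split_shipment -> pick_ticket]. ⇒ new: payment_cleared, priority_ship, backorder, pick_ticket.
[2] R7 [priority_ship -> manifest_closed]; R12 [pick_ticket & backorder -> dock_ready]; R15 [payment_cleared -> fragile_item]. ⇒ new: manifest_closed, dock_ready, fragile_item.
[3] R1 [dock_ready -> carrier_assigned]; R5 [manifest_closed & split_shipment -> order_received]. ⇒ new: carrier_assigned, order_received.
[4] R3 [order_received & carrier_assigned -> hazmat_flag]. ⇒ new: hazmat_flag.
[5] R2 [hazmat_flag & pick_ticket -> restock_request]; R14 [hazmat_flag & fragile_item -> labeled]. ⇒ new: restock_request, labeled.
labeled first appears in round 5.

5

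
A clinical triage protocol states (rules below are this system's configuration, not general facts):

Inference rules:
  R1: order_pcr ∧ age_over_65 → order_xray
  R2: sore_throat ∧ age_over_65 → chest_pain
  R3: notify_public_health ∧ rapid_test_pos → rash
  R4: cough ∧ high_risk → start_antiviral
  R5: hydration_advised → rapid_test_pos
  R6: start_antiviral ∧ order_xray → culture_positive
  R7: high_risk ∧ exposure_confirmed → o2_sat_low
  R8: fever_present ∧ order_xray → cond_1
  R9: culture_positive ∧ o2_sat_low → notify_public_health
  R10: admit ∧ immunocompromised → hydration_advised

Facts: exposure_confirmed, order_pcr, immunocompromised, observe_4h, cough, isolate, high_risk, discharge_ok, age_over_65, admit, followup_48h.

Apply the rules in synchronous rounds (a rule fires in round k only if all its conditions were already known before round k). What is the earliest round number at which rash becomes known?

[1] R1 [order_pcr ∧ age_over_65 → order_xray]; R4 [cough ∧ high_risk → start_antiviral]; R7 [high_risk ∧ exposure_confirmed → o2_sat_low]; R10 [admit ∧ immunocompromised → hydration_advised]. ⇒ new: order_xray, start_antiviral, o2_sat_low, hydration_advised.
[2] R5 [hydration_advised → rapid_test_pos]; R6 [start_antiviral ∧ order_xray → culture_positive]. ⇒ new: rapid_test_pos, culture_positive.
[3] R9 [culture_positive ∧ o2_sat_low → notify_public_health]. ⇒ new: notify_public_health.
[4] R3 [notify_public_health ∧ rapid_test_pos → rash]. ⇒ new: rash.
rash first appears in round 4.

4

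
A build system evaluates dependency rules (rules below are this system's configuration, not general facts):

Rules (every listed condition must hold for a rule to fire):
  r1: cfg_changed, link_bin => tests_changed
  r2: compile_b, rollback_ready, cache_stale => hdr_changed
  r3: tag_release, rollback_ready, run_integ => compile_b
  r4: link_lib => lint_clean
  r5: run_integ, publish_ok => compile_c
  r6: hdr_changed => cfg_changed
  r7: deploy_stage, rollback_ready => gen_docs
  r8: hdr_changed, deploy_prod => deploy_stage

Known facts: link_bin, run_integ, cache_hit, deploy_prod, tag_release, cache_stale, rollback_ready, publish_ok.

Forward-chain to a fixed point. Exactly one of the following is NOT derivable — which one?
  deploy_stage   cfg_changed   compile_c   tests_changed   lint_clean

Round 1 fires r3, r5, giving compile_b, compile_c.
Round 2 fires r2, giving hdr_changed.
Round 3 fires r6, r8, giving cfg_changed, deploy_stage.
Round 4 fires r1, r7, giving tests_changed, gen_docs.
Derived: cfg_changed (round 3), tests_changed (round 4), deploy_stage (round 3), compile_c (round 1). lint_clean never appears in any round.

lint_clean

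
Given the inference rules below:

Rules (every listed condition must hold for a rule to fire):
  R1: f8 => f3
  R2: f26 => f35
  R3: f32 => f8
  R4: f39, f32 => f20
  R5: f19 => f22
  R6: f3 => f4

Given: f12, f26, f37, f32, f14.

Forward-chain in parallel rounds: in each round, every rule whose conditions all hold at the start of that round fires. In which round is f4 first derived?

3

Round 1: R2 [f26 => f35]; R3 [f32 => f8]. Adds f35, f8.
Round 2: R1 [f8 => f3]. Adds f3.
Round 3: R6 [f3 => f4]. Adds f4.
f4 first appears in round 3.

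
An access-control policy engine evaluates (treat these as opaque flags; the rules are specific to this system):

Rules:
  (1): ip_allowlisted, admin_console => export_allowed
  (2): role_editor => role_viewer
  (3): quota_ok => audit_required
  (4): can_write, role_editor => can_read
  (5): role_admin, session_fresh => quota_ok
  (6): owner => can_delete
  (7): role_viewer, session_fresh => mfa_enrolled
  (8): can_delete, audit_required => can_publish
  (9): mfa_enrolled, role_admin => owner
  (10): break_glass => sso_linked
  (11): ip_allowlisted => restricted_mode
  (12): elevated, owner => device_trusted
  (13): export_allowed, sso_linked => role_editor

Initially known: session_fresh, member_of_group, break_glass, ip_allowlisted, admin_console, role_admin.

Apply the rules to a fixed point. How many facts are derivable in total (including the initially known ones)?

17

Round 1 — (1), (5), (10), (11), derive export_allowed, quota_ok, sso_linked, restricted_mode.
Round 2 — (3), (13), derive audit_required, role_editor.
Round 3 — (2), derive role_viewer.
Round 4 — (7), derive mfa_enrolled.
Round 5 — (9), derive owner.
Round 6 — (6), derive can_delete.
Round 7 — (8), derive can_publish.
Closure: {admin_console, audit_required, break_glass, can_delete, can_publish, export_allowed, ip_allowlisted, member_of_group, mfa_enrolled, owner, quota_ok, restricted_mode, role_admin, role_editor, role_viewer, session_fresh, sso_linked} — 17 facts.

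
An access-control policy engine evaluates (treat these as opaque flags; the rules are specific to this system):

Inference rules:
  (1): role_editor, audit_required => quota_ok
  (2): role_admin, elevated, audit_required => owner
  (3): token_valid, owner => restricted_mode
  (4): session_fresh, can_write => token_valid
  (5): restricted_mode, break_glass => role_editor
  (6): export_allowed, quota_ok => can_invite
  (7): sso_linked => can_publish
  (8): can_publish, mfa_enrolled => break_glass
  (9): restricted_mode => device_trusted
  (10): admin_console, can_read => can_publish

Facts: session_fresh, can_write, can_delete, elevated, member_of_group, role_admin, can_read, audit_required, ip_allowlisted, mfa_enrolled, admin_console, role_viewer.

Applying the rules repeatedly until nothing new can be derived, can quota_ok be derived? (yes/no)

[1] (2) [role_admin, elevated, audit_required => owner]; (4) [session_fresh, can_write => token_valid]; (10) [admin_console, can_read => can_publish]. ⇒ new: owner, token_valid, can_publish.
[2] (3) [token_valid, owner => restricted_mode]; (8) [can_publish, mfa_enrolled => break_glass]. ⇒ new: restricted_mode, break_glass.
[3] (5) [restricted_mode, break_glass => role_editor]; (9) [restricted_mode => device_trusted]. ⇒ new: role_editor, device_trusted.
[4] (1) [role_editor, audit_required => quota_ok]. ⇒ new: quota_ok.
quota_ok appears in round 4, so it is derivable.

yes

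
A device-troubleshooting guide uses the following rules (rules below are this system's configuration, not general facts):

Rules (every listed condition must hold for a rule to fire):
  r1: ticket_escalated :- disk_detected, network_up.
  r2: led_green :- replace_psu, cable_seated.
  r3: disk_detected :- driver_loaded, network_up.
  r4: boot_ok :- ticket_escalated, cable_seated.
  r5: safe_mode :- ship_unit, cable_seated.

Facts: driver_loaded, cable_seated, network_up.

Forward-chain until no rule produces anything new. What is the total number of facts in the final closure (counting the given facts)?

6

Round 1: r3 [disk_detected :- driver_loaded, network_up.]. New: disk_detected.
Round 2: r1 [ticket_escalated :- disk_detected, network_up.]. New: ticket_escalated.
Round 3: r4 [boot_ok :- ticket_escalated, cable_seated.]. New: boot_ok.
Closure: {boot_ok, cable_seated, disk_detected, driver_loaded, network_up, ticket_escalated} — 6 facts.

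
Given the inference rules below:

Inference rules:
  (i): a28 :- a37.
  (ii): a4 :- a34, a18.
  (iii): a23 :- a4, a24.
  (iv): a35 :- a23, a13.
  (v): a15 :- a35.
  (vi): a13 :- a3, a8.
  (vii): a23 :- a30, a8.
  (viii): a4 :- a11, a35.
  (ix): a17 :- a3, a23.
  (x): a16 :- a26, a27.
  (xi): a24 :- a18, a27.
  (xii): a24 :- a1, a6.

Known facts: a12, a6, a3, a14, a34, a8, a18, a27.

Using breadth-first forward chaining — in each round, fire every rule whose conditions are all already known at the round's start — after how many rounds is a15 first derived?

[1] (ii) [a4 :- a34, a18.]; (vi) [a13 :- a3, a8.]; (xi) [a24 :- a18, a27.]. ⇒ new: a4, a13, a24.
[2] (iii) [a23 :- a4, a24.]. ⇒ new: a23.
[3] (iv) [a35 :- a23, a13.]; (ix) [a17 :- a3, a23.]. ⇒ new: a35, a17.
[4] (v) [a15 :- a35.]. ⇒ new: a15.
a15 first appears in round 4.

4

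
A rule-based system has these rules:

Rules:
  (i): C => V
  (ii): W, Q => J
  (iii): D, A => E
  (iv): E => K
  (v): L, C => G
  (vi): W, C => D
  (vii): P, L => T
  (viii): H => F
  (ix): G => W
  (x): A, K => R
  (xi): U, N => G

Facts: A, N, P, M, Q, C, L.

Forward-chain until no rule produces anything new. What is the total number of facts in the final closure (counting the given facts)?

[1] (i) [C => V]; (v) [L, C => G]; (vii) [P, L => T]. ⇒ new: V, G, T.
[2] (ix) [G => W]. ⇒ new: W.
[3] (ii) [W, Q => J]; (vi) [W, C => D]. ⇒ new: J, D.
[4] (iii) [D, A => E]. ⇒ new: E.
[5] (iv) [E => K]. ⇒ new: K.
[6] (x) [A, K => R]. ⇒ new: R.
Closure: {A, C, D, E, G, J, K, L, M, N, P, Q, R, T, V, W} — 16 facts.

16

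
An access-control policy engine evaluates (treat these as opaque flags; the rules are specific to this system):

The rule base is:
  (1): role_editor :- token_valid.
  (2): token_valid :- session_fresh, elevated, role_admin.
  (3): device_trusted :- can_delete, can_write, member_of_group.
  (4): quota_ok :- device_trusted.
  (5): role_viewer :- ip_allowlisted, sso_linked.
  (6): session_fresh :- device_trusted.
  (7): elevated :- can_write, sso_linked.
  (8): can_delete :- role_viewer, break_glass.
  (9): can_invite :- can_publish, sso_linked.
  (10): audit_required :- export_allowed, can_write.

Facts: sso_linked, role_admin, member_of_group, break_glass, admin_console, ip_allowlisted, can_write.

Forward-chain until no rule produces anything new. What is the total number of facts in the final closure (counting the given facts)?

15

Round 1 — (5), (7), derive role_viewer, elevated.
Round 2 — (8), derive can_delete.
Round 3 — (3), derive device_trusted.
Round 4 — (4), (6), derive quota_ok, session_fresh.
Round 5 — (2), derive token_valid.
Round 6 — (1), derive role_editor.
Closure: {admin_console, break_glass, can_delete, can_write, device_trusted, elevated, ip_allowlisted, member_of_group, quota_ok, role_admin, role_editor, role_viewer, session_fresh, sso_linked, token_valid} — 15 facts.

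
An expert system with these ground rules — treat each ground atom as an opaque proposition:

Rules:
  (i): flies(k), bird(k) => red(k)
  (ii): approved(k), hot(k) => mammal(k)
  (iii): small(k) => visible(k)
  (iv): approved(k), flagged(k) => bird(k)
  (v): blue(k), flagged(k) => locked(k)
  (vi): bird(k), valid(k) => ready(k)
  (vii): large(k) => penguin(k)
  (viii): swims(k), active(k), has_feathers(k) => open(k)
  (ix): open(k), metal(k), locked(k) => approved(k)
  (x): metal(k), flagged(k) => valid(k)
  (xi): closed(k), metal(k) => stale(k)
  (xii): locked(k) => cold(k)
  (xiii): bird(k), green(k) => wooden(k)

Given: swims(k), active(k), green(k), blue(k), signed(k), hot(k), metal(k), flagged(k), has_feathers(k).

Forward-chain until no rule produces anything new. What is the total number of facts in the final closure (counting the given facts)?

Round 1: (v) [blue(k), flagged(k) => locked(k)]; (viii) [swims(k), active(k), has_feathers(k) => open(k)]; (x) [metal(k), flagged(k) => valid(k)]. Adds locked(k), open(k), valid(k).
Round 2: (ix) [open(k), metal(k), locked(k) => approved(k)]; (xii) [locked(k) => cold(k)]. Adds approved(k), cold(k).
Round 3: (ii) [approved(k), hot(k) => mammal(k)]; (iv) [approved(k), flagged(k) => bird(k)]. Adds mammal(k), bird(k).
Round 4: (vi) [bird(k), valid(k) => ready(k)]; (xiii) [bird(k), green(k) => wooden(k)]. Adds ready(k), wooden(k).
Closure: {active(k), approved(k), bird(k), blue(k), cold(k), flagged(k), green(k), has_feathers(k), hot(k), locked(k), mammal(k), metal(k), open(k), ready(k), signed(k), swims(k), valid(k), wooden(k)} — 18 facts.

18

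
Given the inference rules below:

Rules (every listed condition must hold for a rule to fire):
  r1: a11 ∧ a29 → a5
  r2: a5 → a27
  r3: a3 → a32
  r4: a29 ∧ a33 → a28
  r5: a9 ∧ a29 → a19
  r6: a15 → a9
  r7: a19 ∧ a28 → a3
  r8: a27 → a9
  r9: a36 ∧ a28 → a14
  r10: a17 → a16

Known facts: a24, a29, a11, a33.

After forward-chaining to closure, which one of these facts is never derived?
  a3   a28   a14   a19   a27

a14

Round 1: r1 [a11 ∧ a29 → a5]; r4 [a29 ∧ a33 → a28]. New: a5, a28.
Round 2: r2 [a5 → a27]. New: a27.
Round 3: r8 [a27 → a9]. New: a9.
Round 4: r5 [a9 ∧ a29 → a19]. New: a19.
Round 5: r7 [a19 ∧ a28 → a3]. New: a3.
Round 6: r3 [a3 → a32]. New: a32.
Derived: a19 (round 4), a3 (round 5), a28 (round 1), a27 (round 2). a14 never appears in any round.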